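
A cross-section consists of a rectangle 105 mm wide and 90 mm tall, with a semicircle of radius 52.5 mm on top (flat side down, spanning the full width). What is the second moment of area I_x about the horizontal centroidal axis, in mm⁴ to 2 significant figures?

I_x ≈ 2.1 × 10⁷ mm⁴

Split into non-overlapping primitives; take the origin at the lower-left of the bounding box.
Rectangular body: 105 × 90, A = 9 450 mm², y = 45 mm, Ī = 6 378 750 mm⁴.
Semicircular cap: semicircle r = 52.5, A = 4 330 mm², y = 112.3 mm, Ī = 833 814 mm⁴.
Centroid: ȳ = ΣA·y / ΣA = 66.14 mm.
Transfer each piece to the horizontal centroidal axis using Ī + A·d² with d = y − 66.14:
  rectangular body: d = -21.14 mm → contributes +10 601 887 mm⁴
  semicircular cap: d = 46.14 mm → contributes +10 051 641 mm⁴
Total I = 20 653 528 mm⁴.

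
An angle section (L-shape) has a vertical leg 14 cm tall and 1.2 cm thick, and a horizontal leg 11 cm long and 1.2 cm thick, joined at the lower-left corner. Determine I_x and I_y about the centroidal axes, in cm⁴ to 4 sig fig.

Break the section into simple shapes (no overlaps), measuring from the bottom-left corner of the bounding box.
Vertical leg: 1.2 × 14, A = 16.8 cm², y = 7 cm, Ī = 274.4 cm⁴.
Horizontal leg (remainder): 9.8 × 1.2, A = 11.76 cm², y = 0.6 cm, Ī = 1.4112 cm⁴.
Centroid: ȳ = ΣA·y / ΣA = 4.36471 cm.
Transfer each piece to the centroidal x-axis using Ī + A·d² with d = y − 4.36471:
  vertical leg: d = 2.63529 cm → contributes +391.072 cm⁴
  horizontal leg (remainder): d = -3.76471 cm → contributes +168.086 cm⁴
Total I = 559.158 cm⁴.
For the y-axis: x̄ = 2.86471 cm.
Repeating about the centroidal y-axis gives I_y = 305.394 cm⁴.

I_x ≈ 559.2 cm⁴, I_y ≈ 305.4 cm⁴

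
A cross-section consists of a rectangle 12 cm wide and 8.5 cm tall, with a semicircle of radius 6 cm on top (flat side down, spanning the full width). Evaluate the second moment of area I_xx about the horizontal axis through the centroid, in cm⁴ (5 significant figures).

Treat the section as a set of non-overlapping primitives; coordinates are from the bounding-box lower-left.
Rectangular body: 12 × 8.5, A = 102 cm², y = 4.25 cm, Ī = 614.125 cm⁴.
Semicircular cap: semicircle r = 6, A = 56.54867 cm², y = 11.04648 cm, Ī = 142.245 cm⁴.
Centroid: ȳ = ΣA·y / ΣA = 6.674062 cm.
Transfer each piece to the horizontal axis through the centroid using Ī + A·d² with d = y − 6.674062:
  rectangular body: d = -2.424062 cm → contributes +1213.485 cm⁴
  semicircular cap: d = 4.372417 cm → contributes +1223.344 cm⁴
Total I = 2436.829 cm⁴.

I_xx ≈ 2436.8 cm⁴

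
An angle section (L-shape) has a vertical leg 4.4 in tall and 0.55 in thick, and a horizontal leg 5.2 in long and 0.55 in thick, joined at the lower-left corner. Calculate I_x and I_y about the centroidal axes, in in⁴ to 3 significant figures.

I_x ≈ 8.58 in⁴, I_y ≈ 13.1 in⁴

Break the section into simple shapes (no overlaps), measuring from the bottom-left corner of the bounding box.
Vertical leg: 0.55 × 4.4, A = 2.42 in², y = 2.2 in, Ī = 3.9043 in⁴.
Horizontal leg (remainder): 4.65 × 0.55, A = 2.5575 in², y = 0.275 in, Ī = 0.06447 in⁴.
Centroid: ȳ = ΣA·y / ΣA = 1.2109 in.
Transfer each piece to the centroidal x-axis using Ī + A·d² with d = y − 1.2109:
  vertical leg: d = 0.98909 in → contributes +6.2717 in⁴
  horizontal leg (remainder): d = -0.93591 in → contributes +2.3047 in⁴
Total I = 8.5764 in⁴.
For the y-axis: x̄ = 1.6109 in.
Repeating about the centroidal y-axis gives I_y = 13.075 in⁴.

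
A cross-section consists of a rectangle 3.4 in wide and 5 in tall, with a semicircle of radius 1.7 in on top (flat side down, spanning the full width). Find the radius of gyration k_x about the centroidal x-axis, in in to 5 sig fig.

Split into non-overlapping primitives; take the origin at the lower-left of the bounding box.
Rectangular body: 3.4 × 5, A = 17 in², y = 2.5 in, Ī = 35.41667 in⁴.
Semicircular cap: semicircle r = 1.7, A = 4.539601 in², y = 5.721502 in, Ī = 0.9167011 in⁴.
Centroid: ȳ = ΣA·y / ΣA = 3.178951 in.
Transfer each piece to the centroidal x-axis using Ī + A·d² with d = y − 3.178951:
  rectangular body: d = -0.6789511 in → contributes +43.25324 in⁴
  semicircular cap: d = 2.542551 in → contributes +30.26326 in⁴
Total I = 73.51649 in⁴.
Radius of gyration: k = √(I/A) = √(73.51649 / 21.5396) = 1.847454 in.

k_x ≈ 1.8475 in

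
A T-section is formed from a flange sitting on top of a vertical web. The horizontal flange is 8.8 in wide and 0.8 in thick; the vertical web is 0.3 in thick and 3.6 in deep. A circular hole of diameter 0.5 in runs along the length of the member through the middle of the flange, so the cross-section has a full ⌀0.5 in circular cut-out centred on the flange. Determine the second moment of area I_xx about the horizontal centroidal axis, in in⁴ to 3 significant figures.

Split into non-overlapping primitives; take the origin at the lower-left of the bounding box.
Flange: 8.8 × 0.8, A = 7.04 in², y = 4 in, Ī = 0.37547 in⁴.
Web: 0.3 × 3.6, A = 1.08 in², y = 1.8 in, Ī = 1.1664 in⁴.
Hole (subtracted): ⌀0.5, A = 0.19635 in², y = 4 in, Ī = 0.003068 in⁴.
Centroid: ȳ = ΣA·y / ΣA = 3.7001 in.
Transfer each piece to the horizontal centroidal axis using Ī + A·d² with d = y − 3.7001:
  flange: d = 0.29986 in → contributes +1.0085 in⁴
  web: d = -1.9001 in → contributes +5.0658 in⁴
  hole: d = 0.29986 in → contributes −0.020723 in⁴
Total I = 6.0535 in⁴.

I_xx ≈ 6.05 in⁴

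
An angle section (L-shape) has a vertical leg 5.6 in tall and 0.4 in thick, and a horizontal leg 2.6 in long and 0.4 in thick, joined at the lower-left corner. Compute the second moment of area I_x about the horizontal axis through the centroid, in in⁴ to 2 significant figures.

I_x ≈ 10 in⁴

Split into non-overlapping primitives; take the origin at the lower-left of the bounding box.
Vertical leg: 0.4 × 5.6, A = 2.24 in², y = 2.8 in, Ī = 5.854 in⁴.
Horizontal leg (remainder): 2.2 × 0.4, A = 0.88 in², y = 0.2 in, Ī = 0.01173 in⁴.
Centroid: ȳ = ΣA·y / ΣA = 2.067 in.
Transfer each piece to the horizontal axis through the centroid using Ī + A·d² with d = y − 2.067:
  vertical leg: d = 0.7333 in → contributes +7.058 in⁴
  horizontal leg (remainder): d = -1.867 in → contributes +3.078 in⁴
Total I = 10.14 in⁴.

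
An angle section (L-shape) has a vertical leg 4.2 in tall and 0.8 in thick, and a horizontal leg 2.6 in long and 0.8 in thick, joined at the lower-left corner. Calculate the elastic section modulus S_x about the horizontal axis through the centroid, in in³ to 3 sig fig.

S_x ≈ 3.04 in³

Decompose the section into non-overlapping parts with the origin at the bottom-left of its bounding rectangle.
Vertical leg: 0.8 × 4.2, A = 3.36 in², y = 2.1 in, Ī = 4.9392 in⁴.
Horizontal leg (remainder): 1.8 × 0.8, A = 1.44 in², y = 0.4 in, Ī = 0.0768 in⁴.
Centroid: ȳ = ΣA·y / ΣA = 1.59 in.
Transfer each piece to the horizontal axis through the centroid using Ī + A·d² with d = y − 1.59:
  vertical leg: d = 0.51 in → contributes +5.8131 in⁴
  horizontal leg (remainder): d = -1.19 in → contributes +2.116 in⁴
Total I = 7.9291 in⁴.
Extreme fibre distance c = 2.61 in; S = I/c = 3.038 in³.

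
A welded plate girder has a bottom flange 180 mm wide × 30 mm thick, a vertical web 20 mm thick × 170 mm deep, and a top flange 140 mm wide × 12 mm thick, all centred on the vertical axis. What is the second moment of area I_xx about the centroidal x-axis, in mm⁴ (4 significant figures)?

Treat the section as a set of non-overlapping primitives; coordinates are from the bounding-box lower-left.
Bottom plate: 180 × 30, A = 5 400 mm², y = 15 mm, Ī = 405 000 mm⁴.
Web plate: 20 × 170, A = 3 400 mm², y = 115 mm, Ī = 8 188 333 mm⁴.
Top plate: 140 × 12, A = 1 680 mm², y = 206 mm, Ī = 20 160 mm⁴.
Centroid: ȳ = ΣA·y / ΣA = 78.0611 mm.
Transfer each piece to the centroidal x-axis using Ī + A·d² with d = y − 78.0611:
  bottom plate: d = -63.0611 mm → contributes +21 879 171 mm⁴
  web plate: d = 36.9389 mm → contributes +12 827 581 mm⁴
  top plate: d = 127.939 mm → contributes +27 519 022 mm⁴
Total I = 62 225 774 mm⁴.

I_xx ≈ 6.223 × 10⁷ mm⁴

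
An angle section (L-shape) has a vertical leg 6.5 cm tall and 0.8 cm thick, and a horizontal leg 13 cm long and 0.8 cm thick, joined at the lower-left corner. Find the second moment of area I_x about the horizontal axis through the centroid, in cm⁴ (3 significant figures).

Treat the section as a set of non-overlapping primitives; coordinates are from the bounding-box lower-left.
Vertical leg: 0.8 × 6.5, A = 5.2 cm², y = 3.25 cm, Ī = 18.308 cm⁴.
Horizontal leg (remainder): 12.2 × 0.8, A = 9.76 cm², y = 0.4 cm, Ī = 0.52053 cm⁴.
Centroid: ȳ = ΣA·y / ΣA = 1.3906 cm.
Transfer each piece to the horizontal axis through the centroid using Ī + A·d² with d = y − 1.3906:
  vertical leg: d = 1.8594 cm → contributes +36.286 cm⁴
  horizontal leg (remainder): d = -0.99064 cm → contributes +10.099 cm⁴
Total I = 46.385 cm⁴.

I_x ≈ 46.4 cm⁴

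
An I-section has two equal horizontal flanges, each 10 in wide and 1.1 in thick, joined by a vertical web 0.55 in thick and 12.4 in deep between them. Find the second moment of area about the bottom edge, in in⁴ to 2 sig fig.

Decompose the section into non-overlapping parts with the origin at the bottom-left of its bounding rectangle.
Bottom flange: 10 × 1.1, A = 11 in², y = 0.55 in, Ī = 1.109 in⁴.
Web: 0.55 × 12.4, A = 6.82 in², y = 7.3 in, Ī = 87.39 in⁴.
Top flange: 10 × 1.1, A = 11 in², y = 14.05 in, Ī = 1.109 in⁴.
Transfer each piece to the base of the section using Ī + A·d² with d = y − 0:
  bottom flange: d = 0.55 in → contributes +4.437 in⁴
  web: d = 7.3 in → contributes +450.8 in⁴
  top flange: d = 14.05 in → contributes +2 173 in⁴
Total I = 2 628 in⁴.

I_base ≈ 2600 in⁴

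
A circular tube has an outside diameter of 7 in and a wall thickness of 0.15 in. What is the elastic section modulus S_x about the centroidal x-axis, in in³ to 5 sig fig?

S_x ≈ 5.4121 in³

Decompose the section into non-overlapping parts with the origin at the bottom-left of its bounding rectangle.
Outer circle: ⌀7, A = 38.48451 in², y = 3.5 in, Ī = 117.8588 in⁴.
Bore (subtracted): ⌀6.7, A = 35.25652 in², y = 3.5 in, Ī = 98.91658 in⁴.
By symmetry the centroid is at mid-height, ȳ = 3.5 in.
All pieces are centred on the centroidal x-axis, so I = ΣĪ (holes subtracted) = 18.94223 in⁴.
Extreme fibre distance c = 3.5 in; S = I/c = 5.412065 in³.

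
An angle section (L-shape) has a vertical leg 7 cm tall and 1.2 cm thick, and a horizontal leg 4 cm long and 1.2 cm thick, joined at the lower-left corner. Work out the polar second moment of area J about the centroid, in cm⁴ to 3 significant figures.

Decompose the section into non-overlapping parts with the origin at the bottom-left of its bounding rectangle.
Vertical leg: 1.2 × 7, A = 8.4 cm², y = 3.5 cm, Ī = 34.3 cm⁴.
Horizontal leg (remainder): 2.8 × 1.2, A = 3.36 cm², y = 0.6 cm, Ī = 0.4032 cm⁴.
Centroid: ȳ = ΣA·y / ΣA = 2.6714 cm.
Transfer each piece to the centroidal x-axis using Ī + A·d² with d = y − 2.6714:
  vertical leg: d = 0.82857 cm → contributes +40.067 cm⁴
  horizontal leg (remainder): d = -2.0714 cm → contributes +14.82 cm⁴
Total I = 54.887 cm⁴.
For the y-axis: x̄ = 1.1714 cm.
Repeating about the centroidal y-axis gives I_y = 12.803 cm⁴.
Polar second moment: J = I_x + I_y = 67.69 cm⁴.

J ≈ 67.7 cm⁴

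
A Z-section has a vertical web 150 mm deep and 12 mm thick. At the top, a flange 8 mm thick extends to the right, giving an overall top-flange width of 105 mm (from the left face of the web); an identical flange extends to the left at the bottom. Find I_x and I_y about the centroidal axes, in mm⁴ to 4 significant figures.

I_x ≈ 1.088 × 10⁷ mm⁴, I_y ≈ 5.195 × 10⁶ mm⁴

Break the section into simple shapes (no overlaps), measuring from the bottom-left corner of the bounding box.
Web: 12 × 150, A = 1 800 mm², y = 75 mm, Ī = 3 375 000 mm⁴.
Top flange (beyond web): 93 × 8, A = 744 mm², y = 146 mm, Ī = 3 968 mm⁴.
Bottom flange (beyond web): 93 × 8, A = 744 mm², y = 4 mm, Ī = 3 968 mm⁴.
Centroid: ȳ = ΣA·y / ΣA = 75 mm.
Transfer each piece to the centroidal x-axis using Ī + A·d² with d = y − 75:
  web: d = 0 mm → contributes +3 375 000 mm⁴
  top flange (beyond web): d = 71 mm → contributes +3 754 472 mm⁴
  bottom flange (beyond web): d = -71 mm → contributes +3 754 472 mm⁴
Total I = 10 883 944 mm⁴.
For the y-axis: x̄ = 99 mm.
Repeating about the centroidal y-axis gives I_y = 5 195 376 mm⁴.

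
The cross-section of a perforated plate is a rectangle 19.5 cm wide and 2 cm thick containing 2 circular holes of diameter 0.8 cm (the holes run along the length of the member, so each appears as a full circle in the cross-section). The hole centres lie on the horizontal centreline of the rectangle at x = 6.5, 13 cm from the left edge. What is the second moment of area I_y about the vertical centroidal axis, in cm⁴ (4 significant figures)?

Treat the section as a set of non-overlapping primitives; coordinates are from the bounding-box lower-left.
Plate: 19.5 × 2, A = 39 cm², x = 9.75 cm, Ī = 1235.81 cm⁴.
Hole 1 (subtracted): ⌀0.8, A = 0.502655 cm², x = 6.5 cm, Ī = 0.0201062 cm⁴.
Hole 2 (subtracted): ⌀0.8, A = 0.502655 cm², x = 13 cm, Ī = 0.0201062 cm⁴.
By symmetry the centroid is at mid-width, x̄ = 9.75 cm.
Transfer each piece to the vertical centroidal axis using Ī + A·d² with d = x − 9.75:
  plate: d = 0 cm → contributes +1235.81 cm⁴
  hole 1: d = -3.25 cm → contributes −5.3294 cm⁴
  hole 2: d = 3.25 cm → contributes −5.3294 cm⁴
Total I = 1225.15 cm⁴.

I_y ≈ 1225 cm⁴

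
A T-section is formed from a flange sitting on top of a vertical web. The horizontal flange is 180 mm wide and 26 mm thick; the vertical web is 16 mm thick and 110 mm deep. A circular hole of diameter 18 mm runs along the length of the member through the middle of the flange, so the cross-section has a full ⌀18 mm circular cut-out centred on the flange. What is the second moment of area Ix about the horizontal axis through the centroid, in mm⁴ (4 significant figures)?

Ix ≈ 7.856 × 10⁶ mm⁴

Treat the section as a set of non-overlapping primitives; coordinates are from the bounding-box lower-left.
Flange: 180 × 26, A = 4 680 mm², y = 123 mm, Ī = 263 640 mm⁴.
Web: 16 × 110, A = 1 760 mm², y = 55 mm, Ī = 1 774 667 mm⁴.
Hole (subtracted): ⌀18, A = 254.469 mm², y = 123 mm, Ī = 5 153 mm⁴.
Centroid: ȳ = ΣA·y / ΣA = 103.652 mm.
Transfer each piece to the horizontal axis through the centroid using Ī + A·d² with d = y − 103.652:
  flange: d = 19.3484 mm → contributes +2 015 644 mm⁴
  web: d = -48.6516 mm → contributes +5 940 552 mm⁴
  hole: d = 19.3484 mm → contributes −100 416 mm⁴
Total I = 7 855 780 mm⁴.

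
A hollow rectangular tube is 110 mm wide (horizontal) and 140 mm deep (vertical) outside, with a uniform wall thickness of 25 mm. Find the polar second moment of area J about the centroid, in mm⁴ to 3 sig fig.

Decompose the section into non-overlapping parts with the origin at the bottom-left of its bounding rectangle.
Outer rectangle: 110 × 140, A = 15 400 mm², y = 70 mm, Ī = 25 153 333 mm⁴.
Inner void (subtracted): 60 × 90, A = 5 400 mm², y = 70 mm, Ī = 3 645 000 mm⁴.
By symmetry the centroid is at mid-height, ȳ = 70 mm.
All pieces are centred on the centroidal x-axis, so I = ΣĪ (holes subtracted) = 21 508 333 mm⁴.
Repeating about the centroidal y-axis gives I_y = 13 908 333 mm⁴.
Polar second moment: J = I_x + I_y = 35 416 667 mm⁴.

J ≈ 3.54 × 10⁷ mm⁴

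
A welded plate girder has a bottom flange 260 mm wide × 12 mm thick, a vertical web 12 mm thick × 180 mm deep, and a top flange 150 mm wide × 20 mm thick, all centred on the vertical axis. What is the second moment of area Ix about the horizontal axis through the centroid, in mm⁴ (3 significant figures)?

Break the section into simple shapes (no overlaps), measuring from the bottom-left corner of the bounding box.
Bottom plate: 260 × 12, A = 3 120 mm², y = 6 mm, Ī = 37 440 mm⁴.
Web plate: 12 × 180, A = 2 160 mm², y = 102 mm, Ī = 5 832 000 mm⁴.
Top plate: 150 × 20, A = 3 000 mm², y = 202 mm, Ī = 100 000 mm⁴.
Centroid: ȳ = ΣA·y / ΣA = 102.06 mm.
Transfer each piece to the horizontal axis through the centroid using Ī + A·d² with d = y − 102.06:
  bottom plate: d = -96.058 mm → contributes +28 826 097 mm⁴
  web plate: d = -0.057971 mm → contributes +5 832 007 mm⁴
  top plate: d = 99.942 mm → contributes +30 065 227 mm⁴
Total I = 64 723 332 mm⁴.

Ix ≈ 6.47 × 10⁷ mm⁴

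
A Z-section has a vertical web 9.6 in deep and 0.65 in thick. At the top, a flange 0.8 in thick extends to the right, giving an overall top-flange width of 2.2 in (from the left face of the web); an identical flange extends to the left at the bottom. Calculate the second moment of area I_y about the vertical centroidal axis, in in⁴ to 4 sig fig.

Decompose the section into non-overlapping parts with the origin at the bottom-left of its bounding rectangle.
Web: 0.65 × 9.6, A = 6.24 in², x = 1.875 in, Ī = 0.2197 in⁴.
Top flange (beyond web): 1.55 × 0.8, A = 1.24 in², x = 2.975 in, Ī = 0.248258 in⁴.
Bottom flange (beyond web): 1.55 × 0.8, A = 1.24 in², x = 0.775 in, Ī = 0.248258 in⁴.
Centroid: x̄ = ΣA·x / ΣA = 1.875 in.
Transfer each piece to the vertical centroidal axis using Ī + A·d² with d = x − 1.875:
  web: d = 0 in → contributes +0.2197 in⁴
  top flange (beyond web): d = 1.1 in → contributes +1.74866 in⁴
  bottom flange (beyond web): d = -1.1 in → contributes +1.74866 in⁴
Total I = 3.71702 in⁴.

I_y ≈ 3.717 in⁴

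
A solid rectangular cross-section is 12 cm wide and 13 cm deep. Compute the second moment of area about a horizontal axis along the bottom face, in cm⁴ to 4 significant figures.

I_base ≈ 8788 cm⁴

The section: 12 × 13, A = 156 cm², y = 6.5 cm, Ī = 2 197 cm⁴.
Transfer it to the base of the section using Ī + A·d² with d = y − 0:
  the section: d = 6.5 cm → contributes +8 788 cm⁴
Total I = 8 788 cm⁴.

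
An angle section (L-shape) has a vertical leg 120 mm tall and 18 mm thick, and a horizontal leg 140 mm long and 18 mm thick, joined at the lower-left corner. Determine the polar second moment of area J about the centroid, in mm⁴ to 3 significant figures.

J ≈ 1.36 × 10⁷ mm⁴

Treat the section as a set of non-overlapping primitives; coordinates are from the bounding-box lower-left.
Vertical leg: 18 × 120, A = 2 160 mm², y = 60 mm, Ī = 2 592 000 mm⁴.
Horizontal leg (remainder): 122 × 18, A = 2 196 mm², y = 9 mm, Ī = 59 292 mm⁴.
Centroid: ȳ = ΣA·y / ΣA = 34.289 mm.
Transfer each piece to the centroidal x-axis using Ī + A·d² with d = y − 34.289:
  vertical leg: d = 25.711 mm → contributes +4 019 851 mm⁴
  horizontal leg (remainder): d = -25.289 mm → contributes +1 463 736 mm⁴
Total I = 5 483 588 mm⁴.
For the y-axis: x̄ = 44.289 mm.
Repeating about the centroidal y-axis gives I_y = 8 117 828 mm⁴.
Polar second moment: J = I_x + I_y = 13 601 415 mm⁴.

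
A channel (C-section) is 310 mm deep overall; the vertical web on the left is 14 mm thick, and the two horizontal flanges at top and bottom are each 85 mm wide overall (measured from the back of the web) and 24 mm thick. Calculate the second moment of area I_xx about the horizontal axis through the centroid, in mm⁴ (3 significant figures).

I_xx ≈ 1.05 × 10⁸ mm⁴

Break the section into simple shapes (no overlaps), measuring from the bottom-left corner of the bounding box.
Web: 14 × 310, A = 4 340 mm², y = 155 mm, Ī = 34 756 167 mm⁴.
Top flange (beyond web): 71 × 24, A = 1 704 mm², y = 298 mm, Ī = 81 792 mm⁴.
Bottom flange (beyond web): 71 × 24, A = 1 704 mm², y = 12 mm, Ī = 81 792 mm⁴.
By symmetry the centroid is at mid-height, ȳ = 155 mm.
Transfer each piece to the horizontal axis through the centroid using Ī + A·d² with d = y − 155:
  web: d = 0 mm → contributes +34 756 167 mm⁴
  top flange (beyond web): d = 143 mm → contributes +34 926 888 mm⁴
  bottom flange (beyond web): d = -143 mm → contributes +34 926 888 mm⁴
Total I = 104 609 943 mm⁴.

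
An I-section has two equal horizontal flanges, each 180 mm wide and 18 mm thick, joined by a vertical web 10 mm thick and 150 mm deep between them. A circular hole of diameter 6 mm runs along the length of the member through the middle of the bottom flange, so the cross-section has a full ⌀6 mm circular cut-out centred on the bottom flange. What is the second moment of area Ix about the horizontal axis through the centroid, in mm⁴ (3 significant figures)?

Ix ≈ 4.85 × 10⁷ mm⁴

Decompose the section into non-overlapping parts with the origin at the bottom-left of its bounding rectangle.
Bottom flange: 180 × 18, A = 3 240 mm², y = 9 mm, Ī = 87 480 mm⁴.
Web: 10 × 150, A = 1 500 mm², y = 93 mm, Ī = 2 812 500 mm⁴.
Top flange: 180 × 18, A = 3 240 mm², y = 177 mm, Ī = 87 480 mm⁴.
Hole (subtracted): ⌀6, A = 28.274 mm², y = 9 mm, Ī = 63.617 mm⁴.
Centroid: ȳ = ΣA·y / ΣA = 93.299 mm.
Transfer each piece to the horizontal axis through the centroid using Ī + A·d² with d = y − 93.299:
  bottom flange: d = -84.299 mm → contributes +23 111 788 mm⁴
  web: d = -0.29868 mm → contributes +2 812 634 mm⁴
  top flange: d = 83.701 mm → contributes +22 786 630 mm⁴
  hole: d = -84.299 mm → contributes −200 989 mm⁴
Total I = 48 510 063 mm⁴.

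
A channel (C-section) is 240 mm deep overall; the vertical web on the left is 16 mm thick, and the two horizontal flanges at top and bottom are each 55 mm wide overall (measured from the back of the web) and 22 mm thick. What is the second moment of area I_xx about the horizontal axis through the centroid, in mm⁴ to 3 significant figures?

I_xx ≈ 3.89 × 10⁷ mm⁴

Decompose the section into non-overlapping parts with the origin at the bottom-left of its bounding rectangle.
Web: 16 × 240, A = 3 840 mm², y = 120 mm, Ī = 18 432 000 mm⁴.
Top flange (beyond web): 39 × 22, A = 858 mm², y = 229 mm, Ī = 34 606 mm⁴.
Bottom flange (beyond web): 39 × 22, A = 858 mm², y = 11 mm, Ī = 34 606 mm⁴.
By symmetry the centroid is at mid-height, ȳ = 120 mm.
Transfer each piece to the horizontal axis through the centroid using Ī + A·d² with d = y − 120:
  web: d = 0 mm → contributes +18 432 000 mm⁴
  top flange (beyond web): d = 109 mm → contributes +10 228 504 mm⁴
  bottom flange (beyond web): d = -109 mm → contributes +10 228 504 mm⁴
Total I = 38 889 008 mm⁴.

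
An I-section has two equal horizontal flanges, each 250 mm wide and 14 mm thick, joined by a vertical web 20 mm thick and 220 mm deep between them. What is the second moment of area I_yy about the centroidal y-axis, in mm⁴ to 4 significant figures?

I_yy ≈ 3.661 × 10⁷ mm⁴

Split into non-overlapping primitives; take the origin at the lower-left of the bounding box.
Bottom flange: 250 × 14, A = 3 500 mm², x = 125 mm, Ī = 18 229 167 mm⁴.
Web: 20 × 220, A = 4 400 mm², x = 125 mm, Ī = 146 667 mm⁴.
Top flange: 250 × 14, A = 3 500 mm², x = 125 mm, Ī = 18 229 167 mm⁴.
By symmetry the centroid is at mid-width, x̄ = 125 mm.
All pieces are centred on the centroidal y-axis, so I = ΣĪ = 36 605 000 mm⁴.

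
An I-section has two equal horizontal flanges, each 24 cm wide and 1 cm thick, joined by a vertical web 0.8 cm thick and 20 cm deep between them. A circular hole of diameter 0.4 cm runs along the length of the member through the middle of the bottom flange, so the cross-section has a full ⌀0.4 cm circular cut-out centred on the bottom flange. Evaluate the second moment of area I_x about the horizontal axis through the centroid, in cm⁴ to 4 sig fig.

Treat the section as a set of non-overlapping primitives; coordinates are from the bounding-box lower-left.
Bottom flange: 24 × 1, A = 24 cm², y = 0.5 cm, Ī = 2 cm⁴.
Web: 0.8 × 20, A = 16 cm², y = 11 cm, Ī = 533.333 cm⁴.
Top flange: 24 × 1, A = 24 cm², y = 21.5 cm, Ī = 2 cm⁴.
Hole (subtracted): ⌀0.4, A = 0.125664 cm², y = 0.5 cm, Ī = 0.00125664 cm⁴.
Centroid: ȳ = ΣA·y / ΣA = 11.0207 cm.
Transfer each piece to the horizontal axis through the centroid using Ī + A·d² with d = y − 11.0207:
  bottom flange: d = -10.5207 cm → contributes +2658.42 cm⁴
  web: d = -0.0206573 cm → contributes +533.34 cm⁴
  top flange: d = 10.4793 cm → contributes +2637.6 cm⁴
  hole: d = -10.5207 cm → contributes −13.9102 cm⁴
Total I = 5815.45 cm⁴.

I_x ≈ 5815 cm⁴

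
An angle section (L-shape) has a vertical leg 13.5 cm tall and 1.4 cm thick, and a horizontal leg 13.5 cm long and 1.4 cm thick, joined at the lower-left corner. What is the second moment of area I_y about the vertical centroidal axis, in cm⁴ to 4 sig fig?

Split into non-overlapping primitives; take the origin at the lower-left of the bounding box.
Vertical leg: 1.4 × 13.5, A = 18.9 cm², x = 0.7 cm, Ī = 3.087 cm⁴.
Horizontal leg (remainder): 12.1 × 1.4, A = 16.94 cm², x = 7.45 cm, Ī = 206.682 cm⁴.
Centroid: x̄ = ΣA·x / ΣA = 3.89043 cm.
Transfer each piece to the vertical centroidal axis using Ī + A·d² with d = x − 3.89043:
  vertical leg: d = -3.19043 cm → contributes +195.467 cm⁴
  horizontal leg (remainder): d = 3.55957 cm → contributes +421.321 cm⁴
Total I = 616.788 cm⁴.

I_y ≈ 616.8 cm⁴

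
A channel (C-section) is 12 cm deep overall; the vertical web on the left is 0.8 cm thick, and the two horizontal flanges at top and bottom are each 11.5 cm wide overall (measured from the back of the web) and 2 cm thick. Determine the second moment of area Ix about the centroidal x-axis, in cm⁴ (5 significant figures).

Split into non-overlapping primitives; take the origin at the lower-left of the bounding box.
Web: 0.8 × 12, A = 9.6 cm², y = 6 cm, Ī = 115.2 cm⁴.
Top flange (beyond web): 10.7 × 2, A = 21.4 cm², y = 11 cm, Ī = 7.133333 cm⁴.
Bottom flange (beyond web): 10.7 × 2, A = 21.4 cm², y = 1 cm, Ī = 7.133333 cm⁴.
By symmetry the centroid is at mid-height, ȳ = 6 cm.
Transfer each piece to the centroidal x-axis using Ī + A·d² with d = y − 6:
  web: d = 0 cm → contributes +115.2 cm⁴
  top flange (beyond web): d = 5 cm → contributes +542.1333 cm⁴
  bottom flange (beyond web): d = -5 cm → contributes +542.1333 cm⁴
Total I = 1199.467 cm⁴.

Ix ≈ 1199.5 cm⁴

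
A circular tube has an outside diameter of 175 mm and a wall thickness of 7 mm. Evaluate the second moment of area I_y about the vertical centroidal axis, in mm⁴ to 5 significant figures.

Break the section into simple shapes (no overlaps), measuring from the bottom-left corner of the bounding box.
Outer circle: ⌀175, A = 24052.82 mm², x = 87.5 mm, Ī = 46 038 598 mm⁴.
Bore (subtracted): ⌀161, A = 20358.31 mm², x = 87.5 mm, Ī = 32 981 728 mm⁴.
By symmetry the centroid is at mid-width, x̄ = 87.5 mm.
All pieces are centred on the vertical centroidal axis, so I = ΣĪ (holes subtracted) = 13 056 871 mm⁴.

I_y ≈ 1.3057 × 10⁷ mm⁴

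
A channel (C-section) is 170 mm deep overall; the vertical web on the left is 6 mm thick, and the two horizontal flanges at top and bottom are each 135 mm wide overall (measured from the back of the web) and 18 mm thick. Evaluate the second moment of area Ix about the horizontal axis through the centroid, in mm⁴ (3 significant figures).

Break the section into simple shapes (no overlaps), measuring from the bottom-left corner of the bounding box.
Web: 6 × 170, A = 1 020 mm², y = 85 mm, Ī = 2 456 500 mm⁴.
Top flange (beyond web): 129 × 18, A = 2 322 mm², y = 161 mm, Ī = 62 694 mm⁴.
Bottom flange (beyond web): 129 × 18, A = 2 322 mm², y = 9 mm, Ī = 62 694 mm⁴.
By symmetry the centroid is at mid-height, ȳ = 85 mm.
Transfer each piece to the horizontal axis through the centroid using Ī + A·d² with d = y − 85:
  web: d = 0 mm → contributes +2 456 500 mm⁴
  top flange (beyond web): d = 76 mm → contributes +13 474 566 mm⁴
  bottom flange (beyond web): d = -76 mm → contributes +13 474 566 mm⁴
Total I = 29 405 632 mm⁴.

Ix ≈ 2.94 × 10⁷ mm⁴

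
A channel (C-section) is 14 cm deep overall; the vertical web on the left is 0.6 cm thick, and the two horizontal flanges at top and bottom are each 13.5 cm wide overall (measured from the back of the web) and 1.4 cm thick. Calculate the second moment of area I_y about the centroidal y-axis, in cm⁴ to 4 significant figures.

I_y ≈ 811.7 cm⁴

Treat the section as a set of non-overlapping primitives; coordinates are from the bounding-box lower-left.
Web: 0.6 × 14, A = 8.4 cm², x = 0.3 cm, Ī = 0.252 cm⁴.
Top flange (beyond web): 12.9 × 1.4, A = 18.06 cm², x = 7.05 cm, Ī = 250.447 cm⁴.
Bottom flange (beyond web): 12.9 × 1.4, A = 18.06 cm², x = 7.05 cm, Ī = 250.447 cm⁴.
Centroid: x̄ = ΣA·x / ΣA = 5.77642 cm.
Transfer each piece to the centroidal y-axis using Ī + A·d² with d = x − 5.77642:
  web: d = -5.47642 cm → contributes +252.177 cm⁴
  top flange (beyond web): d = 1.27358 cm → contributes +279.741 cm⁴
  bottom flange (beyond web): d = 1.27358 cm → contributes +279.741 cm⁴
Total I = 811.659 cm⁴.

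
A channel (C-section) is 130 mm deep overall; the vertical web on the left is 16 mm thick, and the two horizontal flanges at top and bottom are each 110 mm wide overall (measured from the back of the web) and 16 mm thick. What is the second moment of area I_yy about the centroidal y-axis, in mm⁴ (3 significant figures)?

I_yy ≈ 5.98 × 10⁶ mm⁴

Treat the section as a set of non-overlapping primitives; coordinates are from the bounding-box lower-left.
Web: 16 × 130, A = 2 080 mm², x = 8 mm, Ī = 44 373 mm⁴.
Top flange (beyond web): 94 × 16, A = 1 504 mm², x = 63 mm, Ī = 1 107 445 mm⁴.
Bottom flange (beyond web): 94 × 16, A = 1 504 mm², x = 63 mm, Ī = 1 107 445 mm⁴.
Centroid: x̄ = ΣA·x / ΣA = 40.516 mm.
Transfer each piece to the centroidal y-axis using Ī + A·d² with d = x − 40.516:
  web: d = -32.516 mm → contributes +2 243 500 mm⁴
  top flange (beyond web): d = 22.484 mm → contributes +1 867 782 mm⁴
  bottom flange (beyond web): d = 22.484 mm → contributes +1 867 782 mm⁴
Total I = 5 979 063 mm⁴.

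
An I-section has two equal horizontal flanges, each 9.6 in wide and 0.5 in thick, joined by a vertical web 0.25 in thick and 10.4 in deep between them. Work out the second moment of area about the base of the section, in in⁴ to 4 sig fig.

I_base ≈ 705.2 in⁴

Decompose the section into non-overlapping parts with the origin at the bottom-left of its bounding rectangle.
Bottom flange: 9.6 × 0.5, A = 4.8 in², y = 0.25 in, Ī = 0.1 in⁴.
Web: 0.25 × 10.4, A = 2.6 in², y = 5.7 in, Ī = 23.4347 in⁴.
Top flange: 9.6 × 0.5, A = 4.8 in², y = 11.15 in, Ī = 0.1 in⁴.
Transfer each piece to the base of the section using Ī + A·d² with d = y − 0:
  bottom flange: d = 0.25 in → contributes +0.4 in⁴
  web: d = 5.7 in → contributes +107.909 in⁴
  top flange: d = 11.15 in → contributes +596.848 in⁴
Total I = 705.157 in⁴.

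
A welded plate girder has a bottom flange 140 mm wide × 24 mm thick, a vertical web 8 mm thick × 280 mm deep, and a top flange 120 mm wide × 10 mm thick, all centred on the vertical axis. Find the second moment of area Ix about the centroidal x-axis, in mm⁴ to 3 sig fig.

Ix ≈ 1.01 × 10⁸ mm⁴

Decompose the section into non-overlapping parts with the origin at the bottom-left of its bounding rectangle.
Bottom plate: 140 × 24, A = 3 360 mm², y = 12 mm, Ī = 161 280 mm⁴.
Web plate: 8 × 280, A = 2 240 mm², y = 164 mm, Ī = 14 634 667 mm⁴.
Top plate: 120 × 10, A = 1 200 mm², y = 309 mm, Ī = 10 000 mm⁴.
Centroid: ȳ = ΣA·y / ΣA = 114.48 mm.
Transfer each piece to the centroidal x-axis using Ī + A·d² with d = y − 114.48:
  bottom plate: d = -102.48 mm → contributes +35 450 126 mm⁴
  web plate: d = 49.518 mm → contributes +20 127 141 mm⁴
  top plate: d = 194.52 mm → contributes +45 414 538 mm⁴
Total I = 100 991 805 mm⁴.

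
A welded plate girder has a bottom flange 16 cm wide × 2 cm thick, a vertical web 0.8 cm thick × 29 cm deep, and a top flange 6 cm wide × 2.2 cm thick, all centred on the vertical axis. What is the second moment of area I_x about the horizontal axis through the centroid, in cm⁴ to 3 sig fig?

I_x ≈ 1.13 × 10⁴ cm⁴

Break the section into simple shapes (no overlaps), measuring from the bottom-left corner of the bounding box.
Bottom plate: 16 × 2, A = 32 cm², y = 1 cm, Ī = 10.667 cm⁴.
Web plate: 0.8 × 29, A = 23.2 cm², y = 16.5 cm, Ī = 1625.9 cm⁴.
Top plate: 6 × 2.2, A = 13.2 cm², y = 32.1 cm, Ī = 5.324 cm⁴.
Centroid: ȳ = ΣA·y / ΣA = 12.259 cm.
Transfer each piece to the horizontal axis through the centroid using Ī + A·d² with d = y − 12.259:
  bottom plate: d = -11.259 cm → contributes +4067.2 cm⁴
  web plate: d = 4.2409 cm → contributes +2043.2 cm⁴
  top plate: d = 19.841 cm → contributes +5201.7 cm⁴
Total I = 11 312 cm⁴.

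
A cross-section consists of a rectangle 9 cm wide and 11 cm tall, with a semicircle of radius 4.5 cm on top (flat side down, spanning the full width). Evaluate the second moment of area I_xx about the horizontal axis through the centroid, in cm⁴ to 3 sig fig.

Break the section into simple shapes (no overlaps), measuring from the bottom-left corner of the bounding box.
Rectangular body: 9 × 11, A = 99 cm², y = 5.5 cm, Ī = 998.25 cm⁴.
Semicircular cap: semicircle r = 4.5, A = 31.809 cm², y = 12.91 cm, Ī = 45.007 cm⁴.
Centroid: ȳ = ΣA·y / ΣA = 7.3018 cm.
Transfer each piece to the horizontal axis through the centroid using Ī + A·d² with d = y − 7.3018:
  rectangular body: d = -1.8018 cm → contributes +1319.7 cm⁴
  semicircular cap: d = 5.608 cm → contributes +1045.4 cm⁴
Total I = 2365.1 cm⁴.

I_xx ≈ 2370 cm⁴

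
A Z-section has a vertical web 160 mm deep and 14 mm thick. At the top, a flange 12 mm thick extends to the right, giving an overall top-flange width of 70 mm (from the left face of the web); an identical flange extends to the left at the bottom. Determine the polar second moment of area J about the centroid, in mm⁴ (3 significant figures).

Treat the section as a set of non-overlapping primitives; coordinates are from the bounding-box lower-left.
Web: 14 × 160, A = 2 240 mm², y = 80 mm, Ī = 4 778 667 mm⁴.
Top flange (beyond web): 56 × 12, A = 672 mm², y = 154 mm, Ī = 8 064 mm⁴.
Bottom flange (beyond web): 56 × 12, A = 672 mm², y = 6 mm, Ī = 8 064 mm⁴.
Centroid: ȳ = ΣA·y / ΣA = 80 mm.
Transfer each piece to the centroidal x-axis using Ī + A·d² with d = y − 80:
  web: d = 0 mm → contributes +4 778 667 mm⁴
  top flange (beyond web): d = 74 mm → contributes +3 687 936 mm⁴
  bottom flange (beyond web): d = -74 mm → contributes +3 687 936 mm⁴
Total I = 12 154 539 mm⁴.
For the y-axis: x̄ = 63 mm.
Repeating about the centroidal y-axis gives I_y = 2 034 219 mm⁴.
Polar second moment: J = I_x + I_y = 14 188 757 mm⁴.

J ≈ 1.42 × 10⁷ mm⁴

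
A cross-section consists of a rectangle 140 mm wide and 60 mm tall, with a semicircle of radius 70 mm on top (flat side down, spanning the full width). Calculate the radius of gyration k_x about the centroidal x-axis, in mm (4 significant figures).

k_x ≈ 34.78 mm

Decompose the section into non-overlapping parts with the origin at the bottom-left of its bounding rectangle.
Rectangular body: 140 × 60, A = 8 400 mm², y = 30 mm, Ī = 2 520 000 mm⁴.
Semicircular cap: semicircle r = 70, A = 7696.9 mm², y = 89.7089 mm, Ī = 2 635 265 mm⁴.
Centroid: ȳ = ΣA·y / ΣA = 58.5504 mm.
Transfer each piece to the centroidal x-axis using Ī + A·d² with d = y − 58.5504:
  rectangular body: d = -28.5504 mm → contributes +9 367 075 mm⁴
  semicircular cap: d = 31.1585 mm → contributes +10 107 807 mm⁴
Total I = 19 474 882 mm⁴.
Radius of gyration: k = √(I/A) = √(19 474 882 / 16096.9) = 34.7829 mm.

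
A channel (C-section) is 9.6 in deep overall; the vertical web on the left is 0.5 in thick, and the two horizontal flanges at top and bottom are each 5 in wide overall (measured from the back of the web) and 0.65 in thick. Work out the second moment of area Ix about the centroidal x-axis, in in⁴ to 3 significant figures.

Ix ≈ 154 in⁴

Split into non-overlapping primitives; take the origin at the lower-left of the bounding box.
Web: 0.5 × 9.6, A = 4.8 in², y = 4.8 in, Ī = 36.864 in⁴.
Top flange (beyond web): 4.5 × 0.65, A = 2.925 in², y = 9.275 in, Ī = 0.10298 in⁴.
Bottom flange (beyond web): 4.5 × 0.65, A = 2.925 in², y = 0.325 in, Ī = 0.10298 in⁴.
By symmetry the centroid is at mid-height, ȳ = 4.8 in.
Transfer each piece to the centroidal x-axis using Ī + A·d² with d = y − 4.8:
  web: d = 0 in → contributes +36.864 in⁴
  top flange (beyond web): d = 4.475 in → contributes +58.678 in⁴
  bottom flange (beyond web): d = -4.475 in → contributes +58.678 in⁴
Total I = 154.22 in⁴.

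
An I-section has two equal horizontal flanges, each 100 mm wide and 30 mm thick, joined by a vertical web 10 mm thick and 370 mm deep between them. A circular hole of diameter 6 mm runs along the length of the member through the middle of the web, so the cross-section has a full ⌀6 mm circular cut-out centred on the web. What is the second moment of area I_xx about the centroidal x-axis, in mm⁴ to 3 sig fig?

Treat the section as a set of non-overlapping primitives; coordinates are from the bounding-box lower-left.
Bottom flange: 100 × 30, A = 3 000 mm², y = 15 mm, Ī = 225 000 mm⁴.
Web: 10 × 370, A = 3 700 mm², y = 215 mm, Ī = 42 210 833 mm⁴.
Top flange: 100 × 30, A = 3 000 mm², y = 415 mm, Ī = 225 000 mm⁴.
Hole (subtracted): ⌀6, A = 28.274 mm², y = 215 mm, Ī = 63.617 mm⁴.
By symmetry the centroid is at mid-height, ȳ = 215 mm.
Transfer each piece to the centroidal x-axis using Ī + A·d² with d = y − 215:
  bottom flange: d = -200 mm → contributes +120 225 000 mm⁴
  web: d = 0 mm → contributes +42 210 833 mm⁴
  top flange: d = 200 mm → contributes +120 225 000 mm⁴
  hole: d = 0 mm → contributes −63.617 mm⁴
Total I = 282 660 770 mm⁴.

I_xx ≈ 2.83 × 10⁸ mm⁴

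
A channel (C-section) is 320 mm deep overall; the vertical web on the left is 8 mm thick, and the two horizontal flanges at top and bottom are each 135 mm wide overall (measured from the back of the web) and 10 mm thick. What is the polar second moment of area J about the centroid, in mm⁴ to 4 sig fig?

J ≈ 9.213 × 10⁷ mm⁴

Treat the section as a set of non-overlapping primitives; coordinates are from the bounding-box lower-left.
Web: 8 × 320, A = 2 560 mm², y = 160 mm, Ī = 21 845 333 mm⁴.
Top flange (beyond web): 127 × 10, A = 1 270 mm², y = 315 mm, Ī = 10583.3 mm⁴.
Bottom flange (beyond web): 127 × 10, A = 1 270 mm², y = 5 mm, Ī = 10583.3 mm⁴.
By symmetry the centroid is at mid-height, ȳ = 160 mm.
Transfer each piece to the centroidal x-axis using Ī + A·d² with d = y − 160:
  web: d = 0 mm → contributes +21 845 333 mm⁴
  top flange (beyond web): d = 155 mm → contributes +30 522 333 mm⁴
  bottom flange (beyond web): d = -155 mm → contributes +30 522 333 mm⁴
Total I = 82 890 000 mm⁴.
For the y-axis: x̄ = 37.6176 mm.
Repeating about the centroidal y-axis gives I_y = 9 236 754 mm⁴.
Polar second moment: J = I_x + I_y = 92 126 754 mm⁴.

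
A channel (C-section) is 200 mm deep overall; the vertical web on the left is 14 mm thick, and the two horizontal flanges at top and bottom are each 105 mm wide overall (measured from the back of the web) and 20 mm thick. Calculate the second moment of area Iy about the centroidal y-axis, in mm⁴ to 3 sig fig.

Iy ≈ 6.92 × 10⁶ mm⁴

Split into non-overlapping primitives; take the origin at the lower-left of the bounding box.
Web: 14 × 200, A = 2 800 mm², x = 7 mm, Ī = 45 733 mm⁴.
Top flange (beyond web): 91 × 20, A = 1 820 mm², x = 59.5 mm, Ī = 1 255 952 mm⁴.
Bottom flange (beyond web): 91 × 20, A = 1 820 mm², x = 59.5 mm, Ī = 1 255 952 mm⁴.
Centroid: x̄ = ΣA·x / ΣA = 36.674 mm.
Transfer each piece to the centroidal y-axis using Ī + A·d² with d = x − 36.674:
  web: d = -29.674 mm → contributes +2 511 248 mm⁴
  top flange (beyond web): d = 22.826 mm → contributes +2 204 227 mm⁴
  bottom flange (beyond web): d = 22.826 mm → contributes +2 204 227 mm⁴
Total I = 6 919 702 mm⁴.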